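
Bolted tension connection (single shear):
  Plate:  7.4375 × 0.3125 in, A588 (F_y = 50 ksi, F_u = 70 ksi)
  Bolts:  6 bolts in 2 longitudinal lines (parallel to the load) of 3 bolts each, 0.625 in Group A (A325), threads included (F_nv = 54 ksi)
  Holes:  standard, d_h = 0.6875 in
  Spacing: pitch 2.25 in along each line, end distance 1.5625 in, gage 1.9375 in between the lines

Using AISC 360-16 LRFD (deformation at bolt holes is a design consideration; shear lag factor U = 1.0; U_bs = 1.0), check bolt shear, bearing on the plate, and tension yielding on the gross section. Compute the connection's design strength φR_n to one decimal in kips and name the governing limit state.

74.6 kips (bolt shear governs)

Bolt shear: A_b = π(0.625)²/4 = 0.3068 in². φR_n = 0.75 × 54 × 0.3068 × 6 × 1 = 74.6 kips.
Bearing (0.3125 in plate, F_u = 70 ksi): end bolts L_c = 1.5625 − 0.6875/2 = 1.21875, R_n = min(1.2×1.21875×0.3125×70, 2.4×0.625×0.3125×70) = 31.992 kips/bolt; interior L_c = 2.25 − 0.6875 = 1.5625, R_n = 32.813 kips/bolt. φR_n = 0.75 × (2×31.992 + 4×32.813) = 146.4 kips.
Tension yield (gross): A_g = 7.4375×0.3125 = 2.3242 in². φR_n = 0.90 × 50 × 2.3242 = 104.6 kips.
Governing: min(74.6, 146.4, 104.6) = 74.6 kips → bolt shear.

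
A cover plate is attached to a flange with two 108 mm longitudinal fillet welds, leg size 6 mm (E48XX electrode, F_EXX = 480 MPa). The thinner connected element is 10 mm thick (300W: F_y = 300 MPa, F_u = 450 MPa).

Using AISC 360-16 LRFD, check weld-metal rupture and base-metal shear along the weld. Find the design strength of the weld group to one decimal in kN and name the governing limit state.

Weld metal: throat = 0.707×6 = 4.242 mm, L = 2×108 = 216 mm. φR_n = 0.75 × 0.6 × 480 × 4.242 × 216 = 197.9 kN.
Base metal shear (10 mm plate): yield φR_n = 1.0×0.6×300×10×216 = 388.8 kN; rupture φR_n = 0.75×0.6×450×10×216 = 437.4 kN; take 388.8 kN (yield).
Governing: min(197.9, 388.8) = 197.9 kN → weld metal.

197.9 kN (weld metal governs)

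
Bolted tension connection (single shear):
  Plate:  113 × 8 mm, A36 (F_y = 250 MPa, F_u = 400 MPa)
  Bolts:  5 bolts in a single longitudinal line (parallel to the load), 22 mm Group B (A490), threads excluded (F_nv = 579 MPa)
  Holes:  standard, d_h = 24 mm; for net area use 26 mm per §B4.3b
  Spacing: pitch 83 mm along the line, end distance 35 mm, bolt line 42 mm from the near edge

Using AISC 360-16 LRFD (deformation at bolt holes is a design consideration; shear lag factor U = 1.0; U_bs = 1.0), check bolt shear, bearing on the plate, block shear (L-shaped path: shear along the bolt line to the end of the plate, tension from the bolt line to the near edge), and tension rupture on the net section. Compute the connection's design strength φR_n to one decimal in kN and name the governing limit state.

Bolt shear: A_b = π(22)²/4 = 380.13 mm². φR_n = 0.75 × 579 × 380.13 × 5 × 1 = 825.4 kN.
Bearing (8 mm plate, F_u = 400 MPa): end bolts L_c = 35 − 24/2 = 23, R_n = min(1.2×23×8×400, 2.4×22×8×400) = 88.32 kN/bolt; interior L_c = 83 − 24 = 59, R_n = 168.96 kN/bolt. φR_n = 0.75 × (1×88.32 + 4×168.96) = 573.1 kN.
Block shear: shear path 1×[35+4×83] = 1×367 mm, A_gv = 2936, A_nv = 1×(367 − 4.5×26)×8 = 2000 mm²; tension to near edge: (42 − 0.5×26)×8 = 232 mm². R_n = min(0.6×400×2000, 0.6×250×2936) + 1.0×400×232 = min(480, 440.4) + 92.8 = 533.2 kN. φR_n = 0.75 × 533.2 = 399.9 kN.
Tension rupture (net): A_n = (113 − 1×26)×8 = 696 mm² (U = 1.0, A_e = A_n). φR_n = 0.75 × 400 × 696 = 208.8 kN.
Governing: min(825.4, 573.1, 399.9, 208.8) = 208.8 kN → net-section rupture.

208.8 kN (net-section rupture governs)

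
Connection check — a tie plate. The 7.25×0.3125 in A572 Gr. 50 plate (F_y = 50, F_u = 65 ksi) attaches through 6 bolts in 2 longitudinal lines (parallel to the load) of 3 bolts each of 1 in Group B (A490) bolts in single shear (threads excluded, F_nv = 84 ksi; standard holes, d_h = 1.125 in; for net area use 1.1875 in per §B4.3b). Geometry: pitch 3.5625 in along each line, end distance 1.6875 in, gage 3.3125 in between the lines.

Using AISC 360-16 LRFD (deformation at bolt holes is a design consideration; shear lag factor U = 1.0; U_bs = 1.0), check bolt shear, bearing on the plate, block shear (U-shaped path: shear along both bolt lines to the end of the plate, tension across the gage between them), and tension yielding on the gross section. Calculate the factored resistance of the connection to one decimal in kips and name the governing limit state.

Bolt shear: A_b = π(1)²/4 = 0.7854 in². φR_n = 0.75 × 84 × 0.7854 × 6 × 1 = 296.9 kips.
Bearing (0.3125 in plate, F_u = 65 ksi): end bolts L_c = 1.6875 − 1.125/2 = 1.125, R_n = min(1.2×1.125×0.3125×65, 2.4×1×0.3125×65) = 27.422 kips/bolt; interior L_c = 3.5625 − 1.125 = 2.4375, R_n = 48.75 kips/bolt. φR_n = 0.75 × (2×27.422 + 4×48.75) = 187.4 kips.
Block shear: shear path 2×[1.6875+2×3.5625] = 2×8.8125 in, A_gv = 5.5078, A_nv = 2×(8.8125 − 2.5×1.1875)×0.3125 = 3.6523 in²; tension across gage: (3.3125 − 1×1.1875)×0.3125 = 0.66406 in². R_n = min(0.6×65×3.6523, 0.6×50×5.5078) + 1.0×65×0.66406 = min(142.44, 165.23) + 43.164 = 185.6 kips. φR_n = 0.75 × 185.6 = 139.2 kips.
Tension yield (gross): A_g = 7.25×0.3125 = 2.2656 in². φR_n = 0.90 × 50 × 2.2656 = 102.0 kips.
Governing: min(296.9, 187.4, 139.2, 102.0) = 102.0 kips → gross-section yield.

102.0 kips (gross-section yield governs)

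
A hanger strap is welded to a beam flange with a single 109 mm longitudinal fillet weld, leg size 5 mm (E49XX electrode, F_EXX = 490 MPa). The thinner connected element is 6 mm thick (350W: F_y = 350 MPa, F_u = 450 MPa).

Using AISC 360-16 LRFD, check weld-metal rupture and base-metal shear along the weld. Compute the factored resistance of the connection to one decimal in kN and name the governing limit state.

85.0 kN (weld metal governs)

Weld metal: throat = 0.707×5 = 3.535 mm, L = 109 mm. φR_n = 0.75 × 0.6 × 490 × 3.535 × 109 = 85.0 kN.
Base metal shear (6 mm plate): yield φR_n = 1.0×0.6×350×6×109 = 137.3 kN; rupture φR_n = 0.75×0.6×450×6×109 = 132.4 kN; take 132.4 kN (rupture).
Governing: min(85.0, 132.4) = 85.0 kN → weld metal.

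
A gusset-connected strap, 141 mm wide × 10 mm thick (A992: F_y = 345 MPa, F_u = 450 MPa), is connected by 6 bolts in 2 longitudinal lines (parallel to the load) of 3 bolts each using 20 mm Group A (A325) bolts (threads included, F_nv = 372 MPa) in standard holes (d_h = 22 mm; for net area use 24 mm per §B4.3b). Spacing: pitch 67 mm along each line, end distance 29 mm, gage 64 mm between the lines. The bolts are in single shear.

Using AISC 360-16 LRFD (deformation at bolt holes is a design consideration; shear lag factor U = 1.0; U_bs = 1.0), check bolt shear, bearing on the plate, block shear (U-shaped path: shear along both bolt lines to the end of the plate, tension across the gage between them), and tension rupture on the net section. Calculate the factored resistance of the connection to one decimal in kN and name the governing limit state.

313.9 kN (net-section rupture governs)

Bolt shear: A_b = π(20)²/4 = 314.16 mm². φR_n = 0.75 × 372 × 314.16 × 6 × 1 = 525.9 kN.
Bearing (10 mm plate, F_u = 450 MPa): end bolts L_c = 29 − 22/2 = 18, R_n = min(1.2×18×10×450, 2.4×20×10×450) = 97.2 kN/bolt; interior L_c = 67 − 22 = 45, R_n = 216 kN/bolt. φR_n = 0.75 × (2×97.2 + 4×216) = 793.8 kN.
Block shear: shear path 2×[29+2×67] = 2×163 mm, A_gv = 3260, A_nv = 2×(163 − 2.5×24)×10 = 2060 mm²; tension across gage: (64 − 1×24)×10 = 400 mm². R_n = min(0.6×450×2060, 0.6×345×3260) + 1.0×450×400 = min(556.2, 674.82) + 180 = 736.2 kN. φR_n = 0.75 × 736.2 = 552.2 kN.
Tension rupture (net): A_n = (141 − 2×24)×10 = 930 mm² (U = 1.0, A_e = A_n). φR_n = 0.75 × 450 × 930 = 313.9 kN.
Governing: min(525.9, 793.8, 552.2, 313.9) = 313.9 kN → net-section rupture.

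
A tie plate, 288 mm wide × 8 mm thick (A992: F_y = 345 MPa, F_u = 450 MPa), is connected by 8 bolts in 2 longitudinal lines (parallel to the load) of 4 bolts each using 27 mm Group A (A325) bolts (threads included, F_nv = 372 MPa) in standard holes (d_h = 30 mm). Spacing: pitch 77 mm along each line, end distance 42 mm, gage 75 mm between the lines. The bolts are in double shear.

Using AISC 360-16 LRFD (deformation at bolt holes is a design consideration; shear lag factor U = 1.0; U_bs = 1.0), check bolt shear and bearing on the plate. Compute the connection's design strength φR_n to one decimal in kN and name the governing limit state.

1088.6 kN (bearing governs)

Bolt shear: A_b = π(27)²/4 = 572.56 mm². φR_n = 0.75 × 372 × 572.56 × 8 × 2 = 2555.9 kN.
Bearing (8 mm plate, F_u = 450 MPa): end bolts L_c = 42 − 30/2 = 27, R_n = min(1.2×27×8×450, 2.4×27×8×450) = 116.64 kN/bolt; interior L_c = 77 − 30 = 47, R_n = 203.04 kN/bolt. φR_n = 0.75 × (2×116.64 + 6×203.04) = 1088.6 kN.
Governing: min(2555.9, 1088.6) = 1088.6 kN → bearing.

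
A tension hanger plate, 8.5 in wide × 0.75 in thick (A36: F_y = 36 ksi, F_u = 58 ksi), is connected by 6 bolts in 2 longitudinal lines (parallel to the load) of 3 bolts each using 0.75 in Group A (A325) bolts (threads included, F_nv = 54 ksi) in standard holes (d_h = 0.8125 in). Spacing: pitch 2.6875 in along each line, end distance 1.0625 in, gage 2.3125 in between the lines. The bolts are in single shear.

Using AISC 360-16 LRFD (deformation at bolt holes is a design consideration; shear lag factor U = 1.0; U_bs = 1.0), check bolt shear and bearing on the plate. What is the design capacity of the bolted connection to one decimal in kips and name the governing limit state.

107.4 kips (bolt shear governs)

Bolt shear: A_b = π(0.75)²/4 = 0.44179 in². φR_n = 0.75 × 54 × 0.44179 × 6 × 1 = 107.4 kips.
Bearing (0.75 in plate, F_u = 58 ksi): end bolts L_c = 1.0625 − 0.8125/2 = 0.65625, R_n = min(1.2×0.65625×0.75×58, 2.4×0.75×0.75×58) = 34.256 kips/bolt; interior L_c = 2.6875 − 0.8125 = 1.875, R_n = 78.3 kips/bolt. φR_n = 0.75 × (2×34.256 + 4×78.3) = 286.3 kips.
Governing: min(107.4, 286.3) = 107.4 kips → bolt shear.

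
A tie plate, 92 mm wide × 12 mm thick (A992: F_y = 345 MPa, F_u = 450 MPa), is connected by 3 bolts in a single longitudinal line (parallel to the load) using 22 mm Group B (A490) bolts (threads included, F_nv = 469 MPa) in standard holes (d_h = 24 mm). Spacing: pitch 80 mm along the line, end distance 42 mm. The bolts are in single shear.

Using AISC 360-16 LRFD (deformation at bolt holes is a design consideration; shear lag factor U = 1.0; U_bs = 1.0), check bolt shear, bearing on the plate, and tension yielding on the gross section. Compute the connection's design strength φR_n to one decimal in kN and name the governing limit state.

Bolt shear: A_b = π(22)²/4 = 380.13 mm². φR_n = 0.75 × 469 × 380.13 × 3 × 1 = 401.1 kN.
Bearing (12 mm plate, F_u = 450 MPa): end bolts L_c = 42 − 24/2 = 30, R_n = min(1.2×30×12×450, 2.4×22×12×450) = 194.4 kN/bolt; interior L_c = 80 − 24 = 56, R_n = 285.12 kN/bolt. φR_n = 0.75 × (1×194.4 + 2×285.12) = 573.5 kN.
Tension yield (gross): A_g = 92×12 = 1104 mm². φR_n = 0.90 × 345 × 1104 = 342.8 kN.
Governing: min(401.1, 573.5, 342.8) = 342.8 kN → gross-section yield.

342.8 kN (gross-section yield governs)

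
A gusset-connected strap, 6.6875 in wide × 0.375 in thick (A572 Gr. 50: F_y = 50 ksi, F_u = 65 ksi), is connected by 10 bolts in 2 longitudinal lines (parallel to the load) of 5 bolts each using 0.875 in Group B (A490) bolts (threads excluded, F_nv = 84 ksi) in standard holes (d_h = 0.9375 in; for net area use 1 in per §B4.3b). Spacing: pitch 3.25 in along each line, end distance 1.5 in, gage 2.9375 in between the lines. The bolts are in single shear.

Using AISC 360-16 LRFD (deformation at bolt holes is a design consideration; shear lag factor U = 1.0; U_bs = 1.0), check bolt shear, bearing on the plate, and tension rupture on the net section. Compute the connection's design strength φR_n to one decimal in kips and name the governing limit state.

85.7 kips (net-section rupture governs)

Bolt shear: A_b = π(0.875)²/4 = 0.60132 in². φR_n = 0.75 × 84 × 0.60132 × 10 × 1 = 378.8 kips.
Bearing (0.375 in plate, F_u = 65 ksi): end bolts L_c = 1.5 − 0.9375/2 = 1.03125, R_n = min(1.2×1.03125×0.375×65, 2.4×0.875×0.375×65) = 30.164 kips/bolt; interior L_c = 3.25 − 0.9375 = 2.3125, R_n = 51.188 kips/bolt. φR_n = 0.75 × (2×30.164 + 8×51.188) = 352.4 kips.
Tension rupture (net): A_n = (6.6875 − 2×1)×0.375 = 1.7578 in² (U = 1.0, A_e = A_n). φR_n = 0.75 × 65 × 1.7578 = 85.7 kips.
Governing: min(378.8, 352.4, 85.7) = 85.7 kips → net-section rupture.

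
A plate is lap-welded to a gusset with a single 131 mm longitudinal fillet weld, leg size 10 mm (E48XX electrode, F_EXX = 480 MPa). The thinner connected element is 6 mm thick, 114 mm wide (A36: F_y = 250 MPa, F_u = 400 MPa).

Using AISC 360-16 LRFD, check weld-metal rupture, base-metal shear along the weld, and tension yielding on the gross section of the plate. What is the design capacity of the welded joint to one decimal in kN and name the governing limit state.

117.9 kN (base-metal shear governs)

Weld metal: throat = 0.707×10 = 7.07 mm, L = 131 mm. φR_n = 0.75 × 0.6 × 480 × 7.07 × 131 = 200.1 kN.
Base metal shear (6 mm plate): yield φR_n = 1.0×0.6×250×6×131 = 117.9 kN; rupture φR_n = 0.75×0.6×400×6×131 = 141.5 kN; take 117.9 kN (yield).
Tension yield (gross): A_g = 114×6 = 684 mm². φR_n = 0.90 × 250 × 684 = 153.9 kN.
Governing: min(200.1, 117.9, 153.9) = 117.9 kN → base-metal shear.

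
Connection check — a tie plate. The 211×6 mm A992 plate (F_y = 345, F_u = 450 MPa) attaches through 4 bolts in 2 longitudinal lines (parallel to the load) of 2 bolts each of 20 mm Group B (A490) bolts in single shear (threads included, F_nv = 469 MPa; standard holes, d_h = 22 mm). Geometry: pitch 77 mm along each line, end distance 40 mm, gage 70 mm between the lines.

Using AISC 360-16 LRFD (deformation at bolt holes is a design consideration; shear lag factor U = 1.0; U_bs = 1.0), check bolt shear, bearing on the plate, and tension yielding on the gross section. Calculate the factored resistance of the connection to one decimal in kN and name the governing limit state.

335.3 kN (bearing governs)

Bolt shear: A_b = π(20)²/4 = 314.16 mm². φR_n = 0.75 × 469 × 314.16 × 4 × 1 = 442.0 kN.
Bearing (6 mm plate, F_u = 450 MPa): end bolts L_c = 40 − 22/2 = 29, R_n = min(1.2×29×6×450, 2.4×20×6×450) = 93.96 kN/bolt; interior L_c = 77 − 22 = 55, R_n = 129.6 kN/bolt. φR_n = 0.75 × (2×93.96 + 2×129.6) = 335.3 kN.
Tension yield (gross): A_g = 211×6 = 1266 mm². φR_n = 0.90 × 345 × 1266 = 393.1 kN.
Governing: min(442.0, 335.3, 393.1) = 335.3 kN → bearing.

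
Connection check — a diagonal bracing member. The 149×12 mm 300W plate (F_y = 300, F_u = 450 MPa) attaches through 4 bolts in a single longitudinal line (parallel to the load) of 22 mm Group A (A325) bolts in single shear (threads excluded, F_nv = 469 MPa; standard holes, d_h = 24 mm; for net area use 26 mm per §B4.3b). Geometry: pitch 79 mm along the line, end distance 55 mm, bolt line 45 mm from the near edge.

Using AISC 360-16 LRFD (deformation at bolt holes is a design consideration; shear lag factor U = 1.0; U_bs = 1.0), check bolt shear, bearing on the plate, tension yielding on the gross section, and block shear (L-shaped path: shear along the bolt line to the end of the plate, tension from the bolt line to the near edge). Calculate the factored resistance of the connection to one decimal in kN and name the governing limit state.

Bolt shear: A_b = π(22)²/4 = 380.13 mm². φR_n = 0.75 × 469 × 380.13 × 4 × 1 = 534.8 kN.
Bearing (12 mm plate, F_u = 450 MPa): end bolts L_c = 55 − 24/2 = 43, R_n = min(1.2×43×12×450, 2.4×22×12×450) = 278.64 kN/bolt; interior L_c = 79 − 24 = 55, R_n = 285.12 kN/bolt. φR_n = 0.75 × (1×278.64 + 3×285.12) = 850.5 kN.
Tension yield (gross): A_g = 149×12 = 1788 mm². φR_n = 0.90 × 300 × 1788 = 482.8 kN.
Block shear: shear path 1×[55+3×79] = 1×292 mm, A_gv = 3504, A_nv = 1×(292 − 3.5×26)×12 = 2412 mm²; tension to near edge: (45 − 0.5×26)×12 = 384 mm². R_n = min(0.6×450×2412, 0.6×300×3504) + 1.0×450×384 = min(651.24, 630.72) + 172.8 = 803.52 kN. φR_n = 0.75 × 803.52 = 602.6 kN.
Governing: min(534.8, 850.5, 482.8, 602.6) = 482.8 kN → gross-section yield.

482.8 kN (gross-section yield governs)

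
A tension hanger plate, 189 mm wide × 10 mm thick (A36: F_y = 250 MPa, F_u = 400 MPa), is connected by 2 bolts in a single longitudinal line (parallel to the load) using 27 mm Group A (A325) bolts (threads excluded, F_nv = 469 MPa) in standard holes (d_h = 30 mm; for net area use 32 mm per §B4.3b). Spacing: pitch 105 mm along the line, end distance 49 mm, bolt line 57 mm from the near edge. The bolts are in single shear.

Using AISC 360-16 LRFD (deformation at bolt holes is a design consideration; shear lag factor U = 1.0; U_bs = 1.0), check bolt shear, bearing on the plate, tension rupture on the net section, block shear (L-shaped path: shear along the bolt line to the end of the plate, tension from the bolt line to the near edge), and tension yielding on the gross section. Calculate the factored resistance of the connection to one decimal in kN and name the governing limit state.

Bolt shear: A_b = π(27)²/4 = 572.56 mm². φR_n = 0.75 × 469 × 572.56 × 2 × 1 = 402.8 kN.
Bearing (10 mm plate, F_u = 400 MPa): end bolts L_c = 49 − 30/2 = 34, R_n = min(1.2×34×10×400, 2.4×27×10×400) = 163.2 kN/bolt; interior L_c = 105 − 30 = 75, R_n = 259.2 kN/bolt. φR_n = 0.75 × (1×163.2 + 1×259.2) = 316.8 kN.
Tension rupture (net): A_n = (189 − 1×32)×10 = 1570 mm² (U = 1.0, A_e = A_n). φR_n = 0.75 × 400 × 1570 = 471.0 kN.
Block shear: shear path 1×[49+1×105] = 1×154 mm, A_gv = 1540, A_nv = 1×(154 − 1.5×32)×10 = 1060 mm²; tension to near edge: (57 − 0.5×32)×10 = 410 mm². R_n = min(0.6×400×1060, 0.6×250×1540) + 1.0×400×410 = min(254.4, 231) + 164 = 395 kN. φR_n = 0.75 × 395 = 296.3 kN.
Tension yield (gross): A_g = 189×10 = 1890 mm². φR_n = 0.90 × 250 × 1890 = 425.3 kN.
Governing: min(402.8, 316.8, 471.0, 296.3, 425.3) = 296.3 kN → block shear.

296.3 kN (block shear governs)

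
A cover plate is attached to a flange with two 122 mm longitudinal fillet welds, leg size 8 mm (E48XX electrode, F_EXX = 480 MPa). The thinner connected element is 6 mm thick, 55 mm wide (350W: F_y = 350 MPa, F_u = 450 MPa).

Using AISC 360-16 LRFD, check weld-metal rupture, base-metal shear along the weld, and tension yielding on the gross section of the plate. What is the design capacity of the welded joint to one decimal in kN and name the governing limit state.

Weld metal: throat = 0.707×8 = 5.656 mm, L = 2×122 = 244 mm. φR_n = 0.75 × 0.6 × 480 × 5.656 × 244 = 298.1 kN.
Base metal shear (6 mm plate): yield φR_n = 1.0×0.6×350×6×244 = 307.4 kN; rupture φR_n = 0.75×0.6×450×6×244 = 296.5 kN; take 296.5 kN (rupture).
Tension yield (gross): A_g = 55×6 = 330 mm². φR_n = 0.90 × 350 × 330 = 104.0 kN.
Governing: min(298.1, 296.5, 104.0) = 104.0 kN → gross-section yield.

104.0 kN (gross-section yield governs)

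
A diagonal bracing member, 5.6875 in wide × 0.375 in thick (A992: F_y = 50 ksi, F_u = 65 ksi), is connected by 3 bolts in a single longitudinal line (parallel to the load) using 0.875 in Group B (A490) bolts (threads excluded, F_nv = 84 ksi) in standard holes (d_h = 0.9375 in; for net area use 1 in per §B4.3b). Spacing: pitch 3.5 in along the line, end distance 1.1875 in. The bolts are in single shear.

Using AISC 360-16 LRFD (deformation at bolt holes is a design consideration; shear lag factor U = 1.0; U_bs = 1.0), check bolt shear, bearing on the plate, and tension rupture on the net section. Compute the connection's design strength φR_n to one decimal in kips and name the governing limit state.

85.7 kips (net-section rupture governs)

Bolt shear: A_b = π(0.875)²/4 = 0.60132 in². φR_n = 0.75 × 84 × 0.60132 × 3 × 1 = 113.6 kips.
Bearing (0.375 in plate, F_u = 65 ksi): end bolts L_c = 1.1875 − 0.9375/2 = 0.71875, R_n = min(1.2×0.71875×0.375×65, 2.4×0.875×0.375×65) = 21.023 kips/bolt; interior L_c = 3.5 − 0.9375 = 2.5625, R_n = 51.188 kips/bolt. φR_n = 0.75 × (1×21.023 + 2×51.188) = 92.5 kips.
Tension rupture (net): A_n = (5.6875 − 1×1)×0.375 = 1.7578 in² (U = 1.0, A_e = A_n). φR_n = 0.75 × 65 × 1.7578 = 85.7 kips.
Governing: min(113.6, 92.5, 85.7) = 85.7 kips → net-section rupture.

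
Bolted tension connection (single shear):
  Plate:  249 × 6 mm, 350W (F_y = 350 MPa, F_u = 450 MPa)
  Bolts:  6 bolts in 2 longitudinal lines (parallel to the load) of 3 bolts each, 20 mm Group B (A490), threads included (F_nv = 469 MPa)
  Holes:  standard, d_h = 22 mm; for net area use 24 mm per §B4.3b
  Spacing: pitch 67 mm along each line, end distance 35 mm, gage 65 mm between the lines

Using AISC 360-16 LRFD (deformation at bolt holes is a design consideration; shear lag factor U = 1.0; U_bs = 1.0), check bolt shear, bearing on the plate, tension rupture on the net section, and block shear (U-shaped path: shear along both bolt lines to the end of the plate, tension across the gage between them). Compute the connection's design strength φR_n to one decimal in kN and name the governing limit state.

347.9 kN (block shear governs)

Bolt shear: A_b = π(20)²/4 = 314.16 mm². φR_n = 0.75 × 469 × 314.16 × 6 × 1 = 663.0 kN.
Bearing (6 mm plate, F_u = 450 MPa): end bolts L_c = 35 − 22/2 = 24, R_n = min(1.2×24×6×450, 2.4×20×6×450) = 77.76 kN/bolt; interior L_c = 67 − 22 = 45, R_n = 129.6 kN/bolt. φR_n = 0.75 × (2×77.76 + 4×129.6) = 505.4 kN.
Tension rupture (net): A_n = (249 − 2×24)×6 = 1206 mm² (U = 1.0, A_e = A_n). φR_n = 0.75 × 450 × 1206 = 407.0 kN.
Block shear: shear path 2×[35+2×67] = 2×169 mm, A_gv = 2028, A_nv = 2×(169 − 2.5×24)×6 = 1308 mm²; tension across gage: (65 − 1×24)×6 = 246 mm². R_n = min(0.6×450×1308, 0.6×350×2028) + 1.0×450×246 = min(353.16, 425.88) + 110.7 = 463.86 kN. φR_n = 0.75 × 463.86 = 347.9 kN.
Governing: min(663.0, 505.4, 407.0, 347.9) = 347.9 kN → block shear.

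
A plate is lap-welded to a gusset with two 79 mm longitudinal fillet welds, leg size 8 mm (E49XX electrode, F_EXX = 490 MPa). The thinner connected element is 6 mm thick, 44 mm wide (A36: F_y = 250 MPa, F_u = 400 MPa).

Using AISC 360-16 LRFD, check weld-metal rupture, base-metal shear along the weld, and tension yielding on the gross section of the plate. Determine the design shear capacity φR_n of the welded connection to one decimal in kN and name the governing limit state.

59.4 kN (gross-section yield governs)

Weld metal: throat = 0.707×8 = 5.656 mm, L = 2×79 = 158 mm. φR_n = 0.75 × 0.6 × 490 × 5.656 × 158 = 197.0 kN.
Base metal shear (6 mm plate): yield φR_n = 1.0×0.6×250×6×158 = 142.2 kN; rupture φR_n = 0.75×0.6×400×6×158 = 170.6 kN; take 142.2 kN (yield).
Tension yield (gross): A_g = 44×6 = 264 mm². φR_n = 0.90 × 250 × 264 = 59.4 kN.
Governing: min(197.0, 142.2, 59.4) = 59.4 kN → gross-section yield.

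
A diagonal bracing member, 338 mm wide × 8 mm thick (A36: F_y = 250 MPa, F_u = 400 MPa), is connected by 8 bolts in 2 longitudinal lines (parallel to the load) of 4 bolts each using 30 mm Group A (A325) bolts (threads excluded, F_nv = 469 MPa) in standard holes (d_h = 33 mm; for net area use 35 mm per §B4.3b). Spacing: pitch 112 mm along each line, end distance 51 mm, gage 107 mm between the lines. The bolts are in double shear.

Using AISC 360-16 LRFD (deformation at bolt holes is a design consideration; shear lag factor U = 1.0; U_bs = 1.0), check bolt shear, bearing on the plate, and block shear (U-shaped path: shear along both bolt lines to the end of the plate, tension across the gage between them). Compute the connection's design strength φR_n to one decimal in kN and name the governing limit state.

Bolt shear: A_b = π(30)²/4 = 706.86 mm². φR_n = 0.75 × 469 × 706.86 × 8 × 2 = 3978.2 kN.
Bearing (8 mm plate, F_u = 400 MPa): end bolts L_c = 51 − 33/2 = 34.5, R_n = min(1.2×34.5×8×400, 2.4×30×8×400) = 132.48 kN/bolt; interior L_c = 112 − 33 = 79, R_n = 230.4 kN/bolt. φR_n = 0.75 × (2×132.48 + 6×230.4) = 1235.5 kN.
Block shear: shear path 2×[51+3×112] = 2×387 mm, A_gv = 6192, A_nv = 2×(387 − 3.5×35)×8 = 4232 mm²; tension across gage: (107 − 1×35)×8 = 576 mm². R_n = min(0.6×400×4232, 0.6×250×6192) + 1.0×400×576 = min(1015.7, 928.8) + 230.4 = 1159.2 kN. φR_n = 0.75 × 1159.2 = 869.4 kN.
Governing: min(3978.2, 1235.5, 869.4) = 869.4 kN → block shear.

869.4 kN (block shear governs)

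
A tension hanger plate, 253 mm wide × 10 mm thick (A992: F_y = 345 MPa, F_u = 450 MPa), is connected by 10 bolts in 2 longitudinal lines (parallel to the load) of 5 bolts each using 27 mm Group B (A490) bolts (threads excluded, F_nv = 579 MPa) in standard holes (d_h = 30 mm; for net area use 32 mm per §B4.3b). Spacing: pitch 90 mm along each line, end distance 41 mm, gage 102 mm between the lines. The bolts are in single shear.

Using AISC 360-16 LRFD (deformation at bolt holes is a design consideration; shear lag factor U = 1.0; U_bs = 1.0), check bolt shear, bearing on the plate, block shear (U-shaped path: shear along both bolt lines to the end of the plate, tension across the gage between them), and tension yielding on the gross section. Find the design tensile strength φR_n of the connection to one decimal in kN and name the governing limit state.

Bolt shear: A_b = π(27)²/4 = 572.56 mm². φR_n = 0.75 × 579 × 572.56 × 10 × 1 = 2486.3 kN.
Bearing (10 mm plate, F_u = 450 MPa): end bolts L_c = 41 − 30/2 = 26, R_n = min(1.2×26×10×450, 2.4×27×10×450) = 140.4 kN/bolt; interior L_c = 90 − 30 = 60, R_n = 291.6 kN/bolt. φR_n = 0.75 × (2×140.4 + 8×291.6) = 1960.2 kN.
Block shear: shear path 2×[41+4×90] = 2×401 mm, A_gv = 8020, A_nv = 2×(401 − 4.5×32)×10 = 5140 mm²; tension across gage: (102 − 1×32)×10 = 700 mm². R_n = min(0.6×450×5140, 0.6×345×8020) + 1.0×450×700 = min(1387.8, 1660.1) + 315 = 1702.8 kN. φR_n = 0.75 × 1702.8 = 1277.1 kN.
Tension yield (gross): A_g = 253×10 = 2530 mm². φR_n = 0.90 × 345 × 2530 = 785.6 kN.
Governing: min(2486.3, 1960.2, 1277.1, 785.6) = 785.6 kN → gross-section yield.

785.6 kN (gross-section yield governs)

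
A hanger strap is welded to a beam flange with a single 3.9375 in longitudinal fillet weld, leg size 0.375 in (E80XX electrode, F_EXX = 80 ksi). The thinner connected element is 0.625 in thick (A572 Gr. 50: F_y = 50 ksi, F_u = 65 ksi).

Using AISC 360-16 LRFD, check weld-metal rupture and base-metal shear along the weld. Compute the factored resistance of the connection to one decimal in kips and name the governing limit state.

Weld metal: throat = 0.707×0.375 = 0.26513 in, L = 3.9375 in. φR_n = 0.75 × 0.6 × 80 × 0.26513 × 3.9375 = 37.6 kips.
Base metal shear (0.625 in plate): yield φR_n = 1.0×0.6×50×0.625×3.9375 = 73.8 kips; rupture φR_n = 0.75×0.6×65×0.625×3.9375 = 72.0 kips; take 72.0 kips (rupture).
Governing: min(37.6, 72.0) = 37.6 kips → weld metal.

37.6 kips (weld metal governs)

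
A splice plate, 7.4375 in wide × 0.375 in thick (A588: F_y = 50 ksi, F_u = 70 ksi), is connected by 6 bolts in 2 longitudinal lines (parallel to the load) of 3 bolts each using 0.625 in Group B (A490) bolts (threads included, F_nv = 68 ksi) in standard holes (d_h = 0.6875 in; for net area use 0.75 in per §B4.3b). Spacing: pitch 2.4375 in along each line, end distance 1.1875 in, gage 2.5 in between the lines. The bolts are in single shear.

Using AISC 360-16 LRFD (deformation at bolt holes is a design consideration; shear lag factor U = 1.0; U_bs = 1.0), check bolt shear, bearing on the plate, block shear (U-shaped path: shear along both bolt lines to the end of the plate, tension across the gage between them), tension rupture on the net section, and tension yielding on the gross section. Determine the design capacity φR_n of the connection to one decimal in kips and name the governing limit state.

Bolt shear: A_b = π(0.625)²/4 = 0.3068 in². φR_n = 0.75 × 68 × 0.3068 × 6 × 1 = 93.9 kips.
Bearing (0.375 in plate, F_u = 70 ksi): end bolts L_c = 1.1875 − 0.6875/2 = 0.84375, R_n = min(1.2×0.84375×0.375×70, 2.4×0.625×0.375×70) = 26.578 kips/bolt; interior L_c = 2.4375 − 0.6875 = 1.75, R_n = 39.375 kips/bolt. φR_n = 0.75 × (2×26.578 + 4×39.375) = 158.0 kips.
Block shear: shear path 2×[1.1875+2×2.4375] = 2×6.0625 in, A_gv = 4.5469, A_nv = 2×(6.0625 − 2.5×0.75)×0.375 = 3.1406 in²; tension across gage: (2.5 − 1×0.75)×0.375 = 0.65625 in². R_n = min(0.6×70×3.1406, 0.6×50×4.5469) + 1.0×70×0.65625 = min(131.91, 136.41) + 45.938 = 177.85 kips. φR_n = 0.75 × 177.85 = 133.4 kips.
Tension rupture (net): A_n = (7.4375 − 2×0.75)×0.375 = 2.2266 in² (U = 1.0, A_e = A_n). φR_n = 0.75 × 70 × 2.2266 = 116.9 kips.
Tension yield (gross): A_g = 7.4375×0.375 = 2.7891 in². φR_n = 0.90 × 50 × 2.7891 = 125.5 kips.
Governing: min(93.9, 158.0, 133.4, 116.9, 125.5) = 93.9 kips → bolt shear.

93.9 kips (bolt shear governs)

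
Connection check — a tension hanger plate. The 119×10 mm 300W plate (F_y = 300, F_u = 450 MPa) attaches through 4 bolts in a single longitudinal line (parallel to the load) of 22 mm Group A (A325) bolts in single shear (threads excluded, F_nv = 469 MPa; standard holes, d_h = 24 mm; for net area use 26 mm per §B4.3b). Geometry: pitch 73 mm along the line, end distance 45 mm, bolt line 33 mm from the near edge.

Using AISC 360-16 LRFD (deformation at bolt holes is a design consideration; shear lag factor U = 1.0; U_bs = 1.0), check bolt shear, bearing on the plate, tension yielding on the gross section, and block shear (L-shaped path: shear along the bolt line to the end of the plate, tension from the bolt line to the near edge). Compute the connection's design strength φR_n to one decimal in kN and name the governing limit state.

Bolt shear: A_b = π(22)²/4 = 380.13 mm². φR_n = 0.75 × 469 × 380.13 × 4 × 1 = 534.8 kN.
Bearing (10 mm plate, F_u = 450 MPa): end bolts L_c = 45 − 24/2 = 33, R_n = min(1.2×33×10×450, 2.4×22×10×450) = 178.2 kN/bolt; interior L_c = 73 − 24 = 49, R_n = 237.6 kN/bolt. φR_n = 0.75 × (1×178.2 + 3×237.6) = 668.3 kN.
Tension yield (gross): A_g = 119×10 = 1190 mm². φR_n = 0.90 × 300 × 1190 = 321.3 kN.
Block shear: shear path 1×[45+3×73] = 1×264 mm, A_gv = 2640, A_nv = 1×(264 − 3.5×26)×10 = 1730 mm²; tension to near edge: (33 − 0.5×26)×10 = 200 mm². R_n = min(0.6×450×1730, 0.6×300×2640) + 1.0×450×200 = min(467.1, 475.2) + 90 = 557.1 kN. φR_n = 0.75 × 557.1 = 417.8 kN.
Governing: min(534.8, 668.3, 321.3, 417.8) = 321.3 kN → gross-section yield.

321.3 kN (gross-section yield governs)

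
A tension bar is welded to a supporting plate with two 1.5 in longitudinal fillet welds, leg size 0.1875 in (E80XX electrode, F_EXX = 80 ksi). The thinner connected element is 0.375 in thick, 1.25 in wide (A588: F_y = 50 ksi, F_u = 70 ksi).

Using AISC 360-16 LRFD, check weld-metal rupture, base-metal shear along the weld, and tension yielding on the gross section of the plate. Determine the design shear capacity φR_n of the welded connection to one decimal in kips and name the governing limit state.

Weld metal: throat = 0.707×0.1875 = 0.13256 in, L = 2×1.5 = 3 in. φR_n = 0.75 × 0.6 × 80 × 0.13256 × 3 = 14.3 kips.
Base metal shear (0.375 in plate): yield φR_n = 1.0×0.6×50×0.375×3 = 33.8 kips; rupture φR_n = 0.75×0.6×70×0.375×3 = 35.4 kips; take 33.8 kips (yield).
Tension yield (gross): A_g = 1.25×0.375 = 0.46875 in². φR_n = 0.90 × 50 × 0.46875 = 21.1 kips.
Governing: min(14.3, 33.8, 21.1) = 14.3 kips → weld metal.

14.3 kips (weld metal governs)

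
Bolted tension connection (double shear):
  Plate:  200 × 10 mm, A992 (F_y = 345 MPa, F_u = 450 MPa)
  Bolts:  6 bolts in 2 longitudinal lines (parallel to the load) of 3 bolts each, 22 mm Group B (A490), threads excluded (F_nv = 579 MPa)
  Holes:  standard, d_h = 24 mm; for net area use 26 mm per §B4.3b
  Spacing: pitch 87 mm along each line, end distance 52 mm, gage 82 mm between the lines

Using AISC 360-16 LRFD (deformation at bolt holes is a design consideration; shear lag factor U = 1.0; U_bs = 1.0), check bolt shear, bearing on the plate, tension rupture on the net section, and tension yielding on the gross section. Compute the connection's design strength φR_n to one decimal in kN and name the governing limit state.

499.5 kN (net-section rupture governs)

Bolt shear: A_b = π(22)²/4 = 380.13 mm². φR_n = 0.75 × 579 × 380.13 × 6 × 2 = 1980.9 kN.
Bearing (10 mm plate, F_u = 450 MPa): end bolts L_c = 52 − 24/2 = 40, R_n = min(1.2×40×10×450, 2.4×22×10×450) = 216 kN/bolt; interior L_c = 87 − 24 = 63, R_n = 237.6 kN/bolt. φR_n = 0.75 × (2×216 + 4×237.6) = 1036.8 kN.
Tension rupture (net): A_n = (200 − 2×26)×10 = 1480 mm² (U = 1.0, A_e = A_n). φR_n = 0.75 × 450 × 1480 = 499.5 kN.
Tension yield (gross): A_g = 200×10 = 2000 mm². φR_n = 0.90 × 345 × 2000 = 621.0 kN.
Governing: min(1980.9, 1036.8, 499.5, 621.0) = 499.5 kN → net-section rupture.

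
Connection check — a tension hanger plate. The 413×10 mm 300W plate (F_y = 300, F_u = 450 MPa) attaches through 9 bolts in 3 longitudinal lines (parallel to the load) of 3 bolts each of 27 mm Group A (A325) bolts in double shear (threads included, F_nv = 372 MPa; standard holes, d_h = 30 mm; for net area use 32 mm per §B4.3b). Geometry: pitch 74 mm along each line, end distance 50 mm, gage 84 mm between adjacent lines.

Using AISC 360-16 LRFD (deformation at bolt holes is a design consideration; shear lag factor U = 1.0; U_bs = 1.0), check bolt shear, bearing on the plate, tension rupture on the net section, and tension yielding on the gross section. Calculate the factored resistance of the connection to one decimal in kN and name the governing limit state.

Bolt shear: A_b = π(27)²/4 = 572.56 mm². φR_n = 0.75 × 372 × 572.56 × 9 × 2 = 2875.4 kN.
Bearing (10 mm plate, F_u = 450 MPa): end bolts L_c = 50 − 30/2 = 35, R_n = min(1.2×35×10×450, 2.4×27×10×450) = 189 kN/bolt; interior L_c = 74 − 30 = 44, R_n = 237.6 kN/bolt. φR_n = 0.75 × (3×189 + 6×237.6) = 1494.5 kN.
Tension rupture (net): A_n = (413 − 3×32)×10 = 3170 mm² (U = 1.0, A_e = A_n). φR_n = 0.75 × 450 × 3170 = 1069.9 kN.
Tension yield (gross): A_g = 413×10 = 4130 mm². φR_n = 0.90 × 300 × 4130 = 1115.1 kN.
Governing: min(2875.4, 1494.5, 1069.9, 1115.1) = 1069.9 kN → net-section rupture.

1069.9 kN (net-section rupture governs)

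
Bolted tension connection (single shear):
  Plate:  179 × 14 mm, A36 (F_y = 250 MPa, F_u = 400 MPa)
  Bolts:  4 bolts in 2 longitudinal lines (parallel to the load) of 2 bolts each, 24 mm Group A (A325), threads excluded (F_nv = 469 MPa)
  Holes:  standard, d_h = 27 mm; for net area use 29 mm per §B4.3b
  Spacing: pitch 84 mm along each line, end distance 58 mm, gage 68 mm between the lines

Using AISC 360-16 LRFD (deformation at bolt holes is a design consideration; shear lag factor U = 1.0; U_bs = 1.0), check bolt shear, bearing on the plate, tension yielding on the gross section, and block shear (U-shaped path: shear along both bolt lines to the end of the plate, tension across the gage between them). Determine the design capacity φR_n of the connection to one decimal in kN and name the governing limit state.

Bolt shear: A_b = π(24)²/4 = 452.39 mm². φR_n = 0.75 × 469 × 452.39 × 4 × 1 = 636.5 kN.
Bearing (14 mm plate, F_u = 400 MPa): end bolts L_c = 58 − 27/2 = 44.5, R_n = min(1.2×44.5×14×400, 2.4×24×14×400) = 299.04 kN/bolt; interior L_c = 84 − 27 = 57, R_n = 322.56 kN/bolt. φR_n = 0.75 × (2×299.04 + 2×322.56) = 932.4 kN.
Tension yield (gross): A_g = 179×14 = 2506 mm². φR_n = 0.90 × 250 × 2506 = 563.9 kN.
Block shear: shear path 2×[58+1×84] = 2×142 mm, A_gv = 3976, A_nv = 2×(142 − 1.5×29)×14 = 2758 mm²; tension across gage: (68 − 1×29)×14 = 546 mm². R_n = min(0.6×400×2758, 0.6×250×3976) + 1.0×400×546 = min(661.92, 596.4) + 218.4 = 814.8 kN. φR_n = 0.75 × 814.8 = 611.1 kN.
Governing: min(636.5, 932.4, 563.9, 611.1) = 563.9 kN → gross-section yield.

563.9 kN (gross-section yield governs)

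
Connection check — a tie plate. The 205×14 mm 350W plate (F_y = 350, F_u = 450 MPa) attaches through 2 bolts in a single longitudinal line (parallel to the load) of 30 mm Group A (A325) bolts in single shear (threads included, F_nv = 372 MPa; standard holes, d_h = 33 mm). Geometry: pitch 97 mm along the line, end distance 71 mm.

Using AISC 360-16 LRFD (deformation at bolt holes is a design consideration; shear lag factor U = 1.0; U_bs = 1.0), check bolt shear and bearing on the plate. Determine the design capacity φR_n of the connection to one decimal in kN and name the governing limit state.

Bolt shear: A_b = π(30)²/4 = 706.86 mm². φR_n = 0.75 × 372 × 706.86 × 2 × 1 = 394.4 kN.
Bearing (14 mm plate, F_u = 450 MPa): end bolts L_c = 71 − 33/2 = 54.5, R_n = min(1.2×54.5×14×450, 2.4×30×14×450) = 412.02 kN/bolt; interior L_c = 97 − 33 = 64, R_n = 453.6 kN/bolt. φR_n = 0.75 × (1×412.02 + 1×453.6) = 649.2 kN.
Governing: min(394.4, 649.2) = 394.4 kN → bolt shear.

394.4 kN (bolt shear governs)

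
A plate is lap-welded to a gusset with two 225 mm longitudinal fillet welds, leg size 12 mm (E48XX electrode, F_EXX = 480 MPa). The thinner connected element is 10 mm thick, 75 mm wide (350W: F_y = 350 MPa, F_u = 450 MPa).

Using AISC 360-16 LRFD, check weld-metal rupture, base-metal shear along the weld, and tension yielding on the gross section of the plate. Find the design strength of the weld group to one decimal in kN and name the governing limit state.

236.3 kN (gross-section yield governs)

Weld metal: throat = 0.707×12 = 8.484 mm, L = 2×225 = 450 mm. φR_n = 0.75 × 0.6 × 480 × 8.484 × 450 = 824.6 kN.
Base metal shear (10 mm plate): yield φR_n = 1.0×0.6×350×10×450 = 945.0 kN; rupture φR_n = 0.75×0.6×450×10×450 = 911.3 kN; take 911.3 kN (rupture).
Tension yield (gross): A_g = 75×10 = 750 mm². φR_n = 0.90 × 350 × 750 = 236.3 kN.
Governing: min(824.6, 911.3, 236.3) = 236.3 kN → gross-section yield.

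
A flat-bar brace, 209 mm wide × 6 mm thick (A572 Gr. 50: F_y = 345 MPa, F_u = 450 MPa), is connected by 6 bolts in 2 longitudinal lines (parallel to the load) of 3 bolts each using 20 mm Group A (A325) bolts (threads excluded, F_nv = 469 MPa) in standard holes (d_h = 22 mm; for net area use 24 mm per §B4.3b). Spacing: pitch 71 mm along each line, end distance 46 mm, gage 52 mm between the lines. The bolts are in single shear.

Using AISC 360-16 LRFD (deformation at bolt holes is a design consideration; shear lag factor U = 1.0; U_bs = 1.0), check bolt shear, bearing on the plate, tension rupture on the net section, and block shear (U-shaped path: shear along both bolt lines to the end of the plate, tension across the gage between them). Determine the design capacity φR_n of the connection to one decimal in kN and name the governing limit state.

Bolt shear: A_b = π(20)²/4 = 314.16 mm². φR_n = 0.75 × 469 × 314.16 × 6 × 1 = 663.0 kN.
Bearing (6 mm plate, F_u = 450 MPa): end bolts L_c = 46 − 22/2 = 35, R_n = min(1.2×35×6×450, 2.4×20×6×450) = 113.4 kN/bolt; interior L_c = 71 − 22 = 49, R_n = 129.6 kN/bolt. φR_n = 0.75 × (2×113.4 + 4×129.6) = 558.9 kN.
Tension rupture (net): A_n = (209 − 2×24)×6 = 966 mm² (U = 1.0, A_e = A_n). φR_n = 0.75 × 450 × 966 = 326.0 kN.
Block shear: shear path 2×[46+2×71] = 2×188 mm, A_gv = 2256, A_nv = 2×(188 − 2.5×24)×6 = 1536 mm²; tension across gage: (52 − 1×24)×6 = 168 mm². R_n = min(0.6×450×1536, 0.6×345×2256) + 1.0×450×168 = min(414.72, 466.99) + 75.6 = 490.32 kN. φR_n = 0.75 × 490.32 = 367.7 kN.
Governing: min(663.0, 558.9, 326.0, 367.7) = 326.0 kN → net-section rupture.

326.0 kN (net-section rupture governs)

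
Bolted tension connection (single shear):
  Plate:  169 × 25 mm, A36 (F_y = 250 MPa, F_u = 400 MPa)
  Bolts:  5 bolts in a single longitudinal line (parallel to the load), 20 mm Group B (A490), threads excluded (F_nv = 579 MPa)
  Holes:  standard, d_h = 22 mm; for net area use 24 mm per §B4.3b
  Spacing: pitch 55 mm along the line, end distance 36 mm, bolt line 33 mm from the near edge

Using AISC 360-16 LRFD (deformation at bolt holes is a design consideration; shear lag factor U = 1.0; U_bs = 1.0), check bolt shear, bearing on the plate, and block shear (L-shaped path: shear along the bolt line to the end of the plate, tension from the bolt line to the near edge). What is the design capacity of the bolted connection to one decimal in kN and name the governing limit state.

682.1 kN (bolt shear governs)

Bolt shear: A_b = π(20)²/4 = 314.16 mm². φR_n = 0.75 × 579 × 314.16 × 5 × 1 = 682.1 kN.
Bearing (25 mm plate, F_u = 400 MPa): end bolts L_c = 36 − 22/2 = 25, R_n = min(1.2×25×25×400, 2.4×20×25×400) = 300 kN/bolt; interior L_c = 55 − 22 = 33, R_n = 396 kN/bolt. φR_n = 0.75 × (1×300 + 4×396) = 1413.0 kN.
Block shear: shear path 1×[36+4×55] = 1×256 mm, A_gv = 6400, A_nv = 1×(256 − 4.5×24)×25 = 3700 mm²; tension to near edge: (33 − 0.5×24)×25 = 525 mm². R_n = min(0.6×400×3700, 0.6×250×6400) + 1.0×400×525 = min(888, 960) + 210 = 1098 kN. φR_n = 0.75 × 1098 = 823.5 kN.
Governing: min(682.1, 1413.0, 823.5) = 682.1 kN → bolt shear.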